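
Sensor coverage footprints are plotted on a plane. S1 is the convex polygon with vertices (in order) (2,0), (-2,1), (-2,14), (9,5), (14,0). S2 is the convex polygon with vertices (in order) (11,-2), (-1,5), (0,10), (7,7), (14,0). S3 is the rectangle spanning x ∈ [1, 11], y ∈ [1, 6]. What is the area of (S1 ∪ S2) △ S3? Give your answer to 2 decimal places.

80.96

|S1 ∪ S2| = 121.9619.
|(S1 ∪ S2) ∩ S3| = 45.5.
|(S1 ∪ S2) △ S3| = 121.9619 + 50 − 91 = 80.96.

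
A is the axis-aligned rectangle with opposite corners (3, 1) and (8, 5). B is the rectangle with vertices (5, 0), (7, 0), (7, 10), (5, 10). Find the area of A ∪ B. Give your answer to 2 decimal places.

32.00

By inclusion–exclusion:
Individual areas: |A| = 20, |B| = 20.
|A∩B|: x∈[5,7], y∈[1,5] → 2·4 = 8.
|A ∪ B| = 40 − 8 = 32.00.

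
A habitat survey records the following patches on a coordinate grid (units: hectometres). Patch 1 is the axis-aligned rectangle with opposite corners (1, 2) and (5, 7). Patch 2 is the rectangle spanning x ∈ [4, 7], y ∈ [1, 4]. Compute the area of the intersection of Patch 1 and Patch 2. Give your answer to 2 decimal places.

|Patch 1∩Patch 2|: x∈[4,5], y∈[2,4] → 1·2 = 2.

2.00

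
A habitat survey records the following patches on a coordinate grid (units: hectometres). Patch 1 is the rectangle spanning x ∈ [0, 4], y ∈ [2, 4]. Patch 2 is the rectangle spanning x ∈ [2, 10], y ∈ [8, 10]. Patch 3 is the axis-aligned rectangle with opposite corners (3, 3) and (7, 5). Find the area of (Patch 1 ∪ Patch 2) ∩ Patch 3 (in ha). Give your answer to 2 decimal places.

The region (Patch 1 ∪ Patch 2) ∩ Patch 3 is the polygon with vertices (4,4), (4,3), (3,3), (3,4).
By the shoelace formula its area is 1.00.

1.00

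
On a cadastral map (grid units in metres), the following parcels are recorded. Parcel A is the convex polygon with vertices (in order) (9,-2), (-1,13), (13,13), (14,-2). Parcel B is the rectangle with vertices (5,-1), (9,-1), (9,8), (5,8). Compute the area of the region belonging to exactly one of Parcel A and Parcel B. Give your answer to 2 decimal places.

123.17

|Parcel A| = 142.5, |Parcel B| = 36, |Parcel A∩Parcel B| = 27.6667.
|Parcel A △ Parcel B| = |Parcel A| + |Parcel B| − 2·|Parcel A∩Parcel B| = 142.5 + 36 − 55.3333 = 123.17.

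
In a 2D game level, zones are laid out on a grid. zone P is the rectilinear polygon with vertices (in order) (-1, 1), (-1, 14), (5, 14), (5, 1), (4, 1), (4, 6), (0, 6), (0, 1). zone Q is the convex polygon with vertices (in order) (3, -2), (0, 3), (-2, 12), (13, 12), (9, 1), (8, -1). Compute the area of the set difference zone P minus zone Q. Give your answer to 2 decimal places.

16.25

|zone P| = 58, |zone P∩zone Q| = 41.75.
|zone P ∖ zone Q| = |zone P| − |zone P∩zone Q| = 58 − 41.75 = 16.25.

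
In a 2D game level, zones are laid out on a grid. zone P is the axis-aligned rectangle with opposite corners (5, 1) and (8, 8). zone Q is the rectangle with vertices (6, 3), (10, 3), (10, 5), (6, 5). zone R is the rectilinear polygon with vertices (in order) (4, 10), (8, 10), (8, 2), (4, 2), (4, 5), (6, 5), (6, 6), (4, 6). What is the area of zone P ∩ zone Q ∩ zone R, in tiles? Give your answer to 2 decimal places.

4.00

The intersection is the polygon with vertices (6,3), (6,5), (8,5), (8,3).
By the shoelace formula its area is 4.00.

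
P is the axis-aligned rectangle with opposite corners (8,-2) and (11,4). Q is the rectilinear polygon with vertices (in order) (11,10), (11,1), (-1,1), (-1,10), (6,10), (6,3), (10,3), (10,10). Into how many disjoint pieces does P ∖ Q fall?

2

P ∖ Q splits into 2 disjoint pieces (area 9, area 2).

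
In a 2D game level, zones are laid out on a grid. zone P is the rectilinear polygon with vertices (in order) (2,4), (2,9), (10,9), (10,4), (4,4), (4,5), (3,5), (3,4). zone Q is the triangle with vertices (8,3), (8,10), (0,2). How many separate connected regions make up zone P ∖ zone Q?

2

zone P ∖ zone Q splits into 2 disjoint pieces (area 12.5, area 10).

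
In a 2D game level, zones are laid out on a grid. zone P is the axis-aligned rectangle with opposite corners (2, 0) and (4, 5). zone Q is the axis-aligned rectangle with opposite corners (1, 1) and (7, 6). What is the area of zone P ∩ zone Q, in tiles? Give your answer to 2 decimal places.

8.00

|zone P∩zone Q|: x∈[2,4], y∈[1,5] → 2·4 = 8.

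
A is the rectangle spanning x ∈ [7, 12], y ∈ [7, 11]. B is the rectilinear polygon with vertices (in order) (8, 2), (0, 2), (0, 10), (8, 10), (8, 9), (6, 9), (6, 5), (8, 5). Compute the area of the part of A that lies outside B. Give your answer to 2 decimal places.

|A| = 20, |A∩B| = 1.
|A ∖ B| = |A| − |A∩B| = 20 − 1 = 19.00.

19.00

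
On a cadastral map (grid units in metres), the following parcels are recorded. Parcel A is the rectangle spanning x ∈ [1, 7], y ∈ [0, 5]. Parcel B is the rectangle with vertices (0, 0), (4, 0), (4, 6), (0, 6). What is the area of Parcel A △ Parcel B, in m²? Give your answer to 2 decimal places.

|Parcel A∩Parcel B|: x∈[1,4], y∈[0,5] → 3·5 = 15.
|Parcel A △ Parcel B| = |Parcel A| + |Parcel B| − 2·|Parcel A∩Parcel B| = 30 + 24 − 30 = 24.00.

24.00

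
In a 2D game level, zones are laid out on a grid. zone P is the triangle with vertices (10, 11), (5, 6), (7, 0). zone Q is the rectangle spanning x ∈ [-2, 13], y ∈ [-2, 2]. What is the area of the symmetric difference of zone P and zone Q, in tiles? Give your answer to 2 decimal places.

77.58

|zone P| = 20, |zone Q| = 60, |zone P∩zone Q| = 1.2121.
|zone P △ zone Q| = |zone P| + |zone Q| − 2·|zone P∩zone Q| = 20 + 60 − 2.4242 = 77.58.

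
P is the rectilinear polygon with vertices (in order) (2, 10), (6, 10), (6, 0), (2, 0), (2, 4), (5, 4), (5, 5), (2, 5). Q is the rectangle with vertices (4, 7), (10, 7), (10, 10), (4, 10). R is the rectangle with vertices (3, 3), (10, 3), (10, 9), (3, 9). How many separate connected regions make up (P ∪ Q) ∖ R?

(P ∪ Q) ∖ R splits into 2 disjoint pieces (area 12, area 13).

2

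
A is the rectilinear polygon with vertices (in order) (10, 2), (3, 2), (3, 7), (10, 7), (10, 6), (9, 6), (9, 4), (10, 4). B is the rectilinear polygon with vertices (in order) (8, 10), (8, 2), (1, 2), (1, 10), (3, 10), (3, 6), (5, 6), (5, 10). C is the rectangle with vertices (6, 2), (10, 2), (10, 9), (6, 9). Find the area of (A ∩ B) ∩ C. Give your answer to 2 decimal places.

The region (A ∩ B) ∩ C is the polygon with vertices (8,7), (8,2), (6,2), (6,7).
By the shoelace formula its area is 10.00.

10.00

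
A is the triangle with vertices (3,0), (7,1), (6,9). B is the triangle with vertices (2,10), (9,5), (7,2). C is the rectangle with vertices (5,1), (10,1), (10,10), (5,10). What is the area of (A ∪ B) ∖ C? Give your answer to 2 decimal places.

|A ∪ B| = 27.2533.
|(A ∪ B) ∩ C| = 17.3371.
|(A ∪ B) ∖ C| = 27.2533 − 17.3371 = 9.92.

9.92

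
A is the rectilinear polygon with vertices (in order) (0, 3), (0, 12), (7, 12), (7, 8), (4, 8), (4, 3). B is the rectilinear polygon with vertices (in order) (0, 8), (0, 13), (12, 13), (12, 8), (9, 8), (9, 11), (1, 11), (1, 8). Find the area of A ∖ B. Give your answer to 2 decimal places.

38.00

|A| = 48, |A∩B| = 10.
|A ∖ B| = |A| − |A∩B| = 48 − 10 = 38.00.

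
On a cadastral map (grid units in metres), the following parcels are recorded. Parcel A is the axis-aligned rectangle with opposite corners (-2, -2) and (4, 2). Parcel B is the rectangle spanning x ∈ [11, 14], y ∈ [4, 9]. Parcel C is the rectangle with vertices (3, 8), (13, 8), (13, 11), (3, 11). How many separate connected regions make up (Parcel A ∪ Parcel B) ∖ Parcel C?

(Parcel A ∪ Parcel B) ∖ Parcel C splits into 2 disjoint pieces (area 24, area 13).

2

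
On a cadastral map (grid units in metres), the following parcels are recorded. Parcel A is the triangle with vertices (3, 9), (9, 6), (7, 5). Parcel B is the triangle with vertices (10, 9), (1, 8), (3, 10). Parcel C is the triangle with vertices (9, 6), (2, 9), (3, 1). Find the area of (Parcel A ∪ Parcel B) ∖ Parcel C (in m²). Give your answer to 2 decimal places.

8.22

|Parcel A ∪ Parcel B| = 13.7773.
|(Parcel A ∪ Parcel B) ∩ Parcel C| = 5.5583.
|(Parcel A ∪ Parcel B) ∖ Parcel C| = 13.7773 − 5.5583 = 8.22.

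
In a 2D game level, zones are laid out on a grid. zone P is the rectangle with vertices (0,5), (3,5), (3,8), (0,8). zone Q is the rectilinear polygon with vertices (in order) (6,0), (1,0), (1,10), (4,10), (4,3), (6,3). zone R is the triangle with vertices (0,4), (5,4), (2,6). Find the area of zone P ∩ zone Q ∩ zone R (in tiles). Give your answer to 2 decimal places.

The intersection is the polygon with vertices (3,5), (1,5), (2,6), (3,5.333).
By the shoelace formula its area is 1.17.

1.17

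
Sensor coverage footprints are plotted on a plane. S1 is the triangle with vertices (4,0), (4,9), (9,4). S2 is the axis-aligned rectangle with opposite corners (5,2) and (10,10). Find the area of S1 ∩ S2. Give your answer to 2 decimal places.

The intersection is the polygon with vertices (9,4), (6.5,2), (5,2), (5,8).
By the shoelace formula its area is 13.50.

13.50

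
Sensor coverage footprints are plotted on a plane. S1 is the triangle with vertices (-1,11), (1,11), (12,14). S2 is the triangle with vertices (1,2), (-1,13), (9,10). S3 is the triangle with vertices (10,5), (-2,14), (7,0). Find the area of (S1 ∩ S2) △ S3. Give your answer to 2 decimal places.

43.61

|S1 ∩ S2| = 1.3284.
|(S1 ∩ S2) ∩ S3| = 0.6075.
|(S1 ∩ S2) △ S3| = 1.3284 + 43.5 − 1.215 = 43.61.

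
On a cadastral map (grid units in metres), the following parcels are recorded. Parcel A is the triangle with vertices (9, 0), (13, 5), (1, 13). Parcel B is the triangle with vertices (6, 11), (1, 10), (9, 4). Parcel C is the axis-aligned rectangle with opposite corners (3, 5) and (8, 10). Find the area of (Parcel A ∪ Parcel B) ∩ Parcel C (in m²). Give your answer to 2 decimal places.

The region (Parcel A ∪ Parcel B) ∩ Parcel C is the polygon with vertices (4.429,7.429), (3,8.5), (3,10), (6.429,10), (6.8,9.133), (8,8.333), (8,5), (5.923,5).
By the shoelace formula its area is 17.27.

17.27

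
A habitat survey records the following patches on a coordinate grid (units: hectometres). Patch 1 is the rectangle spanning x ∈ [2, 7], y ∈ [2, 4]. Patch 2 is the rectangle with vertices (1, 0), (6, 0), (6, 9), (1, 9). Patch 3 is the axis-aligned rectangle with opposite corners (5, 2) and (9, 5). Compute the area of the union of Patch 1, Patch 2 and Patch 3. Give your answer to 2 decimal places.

By inclusion–exclusion:
Individual areas: |Patch 1| = 10, |Patch 2| = 45, |Patch 3| = 12.
|Patch 1∩Patch 2|: x∈[2,6], y∈[2,4] → 4·2 = 8.
|Patch 1∩Patch 3|: x∈[5,7], y∈[2,4] → 2·2 = 4.
|Patch 2∩Patch 3|: x∈[5,6], y∈[2,5] → 1·3 = 3.
|Patch 1∩Patch 2∩Patch 3| = 2.
|Patch 1 ∪ Patch 2 ∪ Patch 3| = 67 − 15 + 2 = 54.00.

54.00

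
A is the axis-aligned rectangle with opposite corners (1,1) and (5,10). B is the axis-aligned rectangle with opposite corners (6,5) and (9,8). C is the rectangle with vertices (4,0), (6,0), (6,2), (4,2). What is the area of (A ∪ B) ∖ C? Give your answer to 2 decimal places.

|A ∪ B| = 45.
|(A ∪ B) ∩ C| = 1.
|(A ∪ B) ∖ C| = 45 − 1 = 44.00.

44.00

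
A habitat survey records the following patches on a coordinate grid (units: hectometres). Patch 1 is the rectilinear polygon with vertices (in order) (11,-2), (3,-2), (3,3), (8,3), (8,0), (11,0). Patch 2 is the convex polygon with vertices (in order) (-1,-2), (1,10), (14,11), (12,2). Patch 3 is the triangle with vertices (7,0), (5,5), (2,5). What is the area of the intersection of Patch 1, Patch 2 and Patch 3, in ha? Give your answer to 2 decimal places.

2.66

The intersection is the polygon with vertices (5.8,3), (6.836,0.411), (6.647,0.353), (4,3).
By the shoelace formula its area is 2.66.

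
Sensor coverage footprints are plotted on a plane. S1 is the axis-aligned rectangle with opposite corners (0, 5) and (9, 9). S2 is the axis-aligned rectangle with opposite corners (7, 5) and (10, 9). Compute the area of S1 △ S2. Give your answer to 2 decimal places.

|S1∩S2|: x∈[7,9], y∈[5,9] → 2·4 = 8.
|S1 △ S2| = |S1| + |S2| − 2·|S1∩S2| = 36 + 12 − 16 = 32.00.

32.00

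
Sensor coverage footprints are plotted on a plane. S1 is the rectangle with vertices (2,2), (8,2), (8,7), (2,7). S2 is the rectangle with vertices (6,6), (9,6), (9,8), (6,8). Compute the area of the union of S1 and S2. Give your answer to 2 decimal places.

34.00

By inclusion–exclusion:
Individual areas: |S1| = 30, |S2| = 6.
|S1∩S2|: x∈[6,8], y∈[6,7] → 2·1 = 2.
|S1 ∪ S2| = 36 − 2 = 34.00.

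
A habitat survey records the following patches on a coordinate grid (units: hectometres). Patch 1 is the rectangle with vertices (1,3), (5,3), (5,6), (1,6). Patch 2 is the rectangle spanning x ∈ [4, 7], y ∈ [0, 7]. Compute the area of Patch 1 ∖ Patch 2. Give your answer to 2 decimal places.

|Patch 1∩Patch 2|: x∈[4,5], y∈[3,6] → 1·3 = 3.
|Patch 1| = 12.
|Patch 1 ∖ Patch 2| = |Patch 1| − |Patch 1∩Patch 2| = 12 − 3 = 9.00.

9.00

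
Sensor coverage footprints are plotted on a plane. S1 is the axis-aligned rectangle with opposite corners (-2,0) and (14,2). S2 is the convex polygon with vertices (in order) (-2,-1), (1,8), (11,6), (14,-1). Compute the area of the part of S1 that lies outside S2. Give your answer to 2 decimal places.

3.05

|S1| = 32, |S1∩S2| = 28.9524.
|S1 ∖ S2| = |S1| − |S1∩S2| = 32 − 28.9524 = 3.05.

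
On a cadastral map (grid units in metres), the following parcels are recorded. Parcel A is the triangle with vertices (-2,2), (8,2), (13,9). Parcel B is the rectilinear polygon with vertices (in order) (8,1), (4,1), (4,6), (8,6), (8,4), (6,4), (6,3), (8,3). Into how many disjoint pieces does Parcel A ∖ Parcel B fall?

2

Parcel A ∖ Parcel B splits into 2 disjoint pieces (area 8.4, area 14.1429).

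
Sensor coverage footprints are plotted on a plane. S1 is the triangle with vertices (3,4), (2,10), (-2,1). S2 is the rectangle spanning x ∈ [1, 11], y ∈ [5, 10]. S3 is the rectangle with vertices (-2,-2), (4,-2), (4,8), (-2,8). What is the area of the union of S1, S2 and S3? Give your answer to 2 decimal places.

101.00

By inclusion–exclusion:
Individual areas: |S1| = 16.5, |S2| = 50, |S3| = 60.
|S1∩S2| = 5.9583.
|S1∩S3| = 15.2778.
|S2∩S3|: x∈[1,4], y∈[5,8] → 3·3 = 9.
|S1∩S2∩S3| = 4.7361.
|S1 ∪ S2 ∪ S3| = 126.5 − 30.2361 + 4.7361 = 101.00.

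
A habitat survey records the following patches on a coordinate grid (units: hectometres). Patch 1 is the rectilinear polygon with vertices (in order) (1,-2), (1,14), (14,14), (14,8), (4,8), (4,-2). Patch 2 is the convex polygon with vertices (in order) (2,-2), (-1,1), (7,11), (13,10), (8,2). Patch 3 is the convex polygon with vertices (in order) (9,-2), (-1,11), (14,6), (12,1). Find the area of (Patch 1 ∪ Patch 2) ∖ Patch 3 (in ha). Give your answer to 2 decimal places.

|Patch 1 ∪ Patch 2| = 152.8583.
|(Patch 1 ∪ Patch 2) ∩ Patch 3| = 44.4486.
|(Patch 1 ∪ Patch 2) ∖ Patch 3| = 152.8583 − 44.4486 = 108.41.

108.41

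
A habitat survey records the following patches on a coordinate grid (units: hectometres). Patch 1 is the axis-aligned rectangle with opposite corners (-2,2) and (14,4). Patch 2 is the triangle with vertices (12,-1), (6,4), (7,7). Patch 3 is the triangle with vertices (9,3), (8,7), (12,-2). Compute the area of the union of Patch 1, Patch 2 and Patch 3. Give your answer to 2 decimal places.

By inclusion–exclusion:
Individual areas: |Patch 1| = 32, |Patch 2| = 11.5, |Patch 3| = 3.5.
|Patch 1∩Patch 2| = 4.6.
|Patch 1∩Patch 3| = 1.3806.
|Patch 2∩Patch 3| = 1.817.
|Patch 1∩Patch 2∩Patch 3| = 0.825.
|Patch 1 ∪ Patch 2 ∪ Patch 3| = 47 − 7.7976 + 0.825 = 40.03.

40.03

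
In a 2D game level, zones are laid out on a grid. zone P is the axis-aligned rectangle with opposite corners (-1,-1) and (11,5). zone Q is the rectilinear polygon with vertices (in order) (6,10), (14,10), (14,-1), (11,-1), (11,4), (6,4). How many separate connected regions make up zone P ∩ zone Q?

1

zone P ∩ zone Q is a single connected region.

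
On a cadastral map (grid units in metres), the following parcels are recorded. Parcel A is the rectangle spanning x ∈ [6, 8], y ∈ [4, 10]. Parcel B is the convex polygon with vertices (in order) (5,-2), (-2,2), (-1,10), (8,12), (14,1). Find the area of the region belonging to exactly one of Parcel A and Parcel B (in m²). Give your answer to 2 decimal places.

|Parcel A| = 12, |Parcel B| = 148.5, |Parcel A∩Parcel B| = 12.
|Parcel A △ Parcel B| = |Parcel A| + |Parcel B| − 2·|Parcel A∩Parcel B| = 12 + 148.5 − 24 = 136.50.

136.50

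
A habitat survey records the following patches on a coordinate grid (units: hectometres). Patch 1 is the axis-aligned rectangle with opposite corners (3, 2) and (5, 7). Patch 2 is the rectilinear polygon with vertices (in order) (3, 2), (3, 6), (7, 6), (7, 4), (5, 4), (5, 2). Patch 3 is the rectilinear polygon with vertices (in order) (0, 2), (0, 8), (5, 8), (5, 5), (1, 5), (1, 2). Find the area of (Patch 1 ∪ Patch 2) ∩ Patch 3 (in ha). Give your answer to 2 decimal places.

The region (Patch 1 ∪ Patch 2) ∩ Patch 3 is the polygon with vertices (3,6), (3,7), (5,7), (5,6), (5,5), (3,5).
By the shoelace formula its area is 4.00.

4.00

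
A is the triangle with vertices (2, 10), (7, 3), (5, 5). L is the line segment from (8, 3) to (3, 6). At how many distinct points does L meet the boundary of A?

2

The segment meets the boundary at (5.5,4.5), (6.25,4.05).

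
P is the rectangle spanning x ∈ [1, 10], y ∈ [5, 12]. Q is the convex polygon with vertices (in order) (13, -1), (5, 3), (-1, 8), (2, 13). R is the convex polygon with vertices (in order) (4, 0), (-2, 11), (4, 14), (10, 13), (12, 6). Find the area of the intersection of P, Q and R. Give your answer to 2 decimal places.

30.55

The intersection is the polygon with vertices (8.286,5), (2.6,5), (1,6.333), (1,11.333), (1.4,12), (2.786,12).
By the shoelace formula its area is 30.55.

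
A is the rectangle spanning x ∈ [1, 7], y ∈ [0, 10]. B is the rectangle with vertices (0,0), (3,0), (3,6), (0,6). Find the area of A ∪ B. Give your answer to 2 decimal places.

By inclusion–exclusion:
Individual areas: |A| = 60, |B| = 18.
|A∩B|: x∈[1,3], y∈[0,6] → 2·6 = 12.
|A ∪ B| = 78 − 12 = 66.00.

66.00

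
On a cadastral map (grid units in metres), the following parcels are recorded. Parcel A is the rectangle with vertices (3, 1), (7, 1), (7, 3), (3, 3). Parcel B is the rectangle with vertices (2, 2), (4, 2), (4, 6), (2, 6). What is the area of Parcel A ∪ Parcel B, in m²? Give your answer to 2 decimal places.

15.00

By inclusion–exclusion:
Individual areas: |Parcel A| = 8, |Parcel B| = 8.
|Parcel A∩Parcel B|: x∈[3,4], y∈[2,3] → 1·1 = 1.
|Parcel A ∪ Parcel B| = 16 − 1 = 15.00.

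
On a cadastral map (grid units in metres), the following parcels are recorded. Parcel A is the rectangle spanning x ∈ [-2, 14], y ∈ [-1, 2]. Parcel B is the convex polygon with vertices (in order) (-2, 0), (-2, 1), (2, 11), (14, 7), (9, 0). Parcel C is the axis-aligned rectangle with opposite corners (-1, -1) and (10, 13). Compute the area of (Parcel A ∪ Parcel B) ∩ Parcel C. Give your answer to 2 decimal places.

The region (Parcel A ∪ Parcel B) ∩ Parcel C is the polygon with vertices (-1,-1), (-1,3.5), (2,11), (10,8.333), (10,-1).
By the shoelace formula its area is 110.08.

110.08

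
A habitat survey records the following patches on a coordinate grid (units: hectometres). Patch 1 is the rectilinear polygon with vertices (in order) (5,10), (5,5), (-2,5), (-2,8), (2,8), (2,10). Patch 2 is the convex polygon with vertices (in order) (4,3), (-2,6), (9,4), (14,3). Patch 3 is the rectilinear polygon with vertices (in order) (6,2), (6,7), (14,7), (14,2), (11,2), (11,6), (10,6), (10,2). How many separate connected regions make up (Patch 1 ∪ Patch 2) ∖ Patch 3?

(Patch 1 ∪ Patch 2) ∖ Patch 3 splits into 2 disjoint pieces (area 34.4318, area 0.7).

2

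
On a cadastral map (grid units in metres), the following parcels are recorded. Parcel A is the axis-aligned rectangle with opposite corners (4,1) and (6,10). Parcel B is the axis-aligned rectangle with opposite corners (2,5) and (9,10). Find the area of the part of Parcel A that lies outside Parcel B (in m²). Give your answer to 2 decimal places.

|Parcel A∩Parcel B|: x∈[4,6], y∈[5,10] → 2·5 = 10.
|Parcel A| = 18.
|Parcel A ∖ Parcel B| = |Parcel A| − |Parcel A∩Parcel B| = 18 − 10 = 8.00.

8.00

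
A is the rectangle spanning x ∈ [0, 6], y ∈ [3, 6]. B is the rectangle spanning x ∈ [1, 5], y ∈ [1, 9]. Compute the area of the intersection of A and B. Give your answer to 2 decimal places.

12.00

|A∩B|: x∈[1,5], y∈[3,6] → 4·3 = 12.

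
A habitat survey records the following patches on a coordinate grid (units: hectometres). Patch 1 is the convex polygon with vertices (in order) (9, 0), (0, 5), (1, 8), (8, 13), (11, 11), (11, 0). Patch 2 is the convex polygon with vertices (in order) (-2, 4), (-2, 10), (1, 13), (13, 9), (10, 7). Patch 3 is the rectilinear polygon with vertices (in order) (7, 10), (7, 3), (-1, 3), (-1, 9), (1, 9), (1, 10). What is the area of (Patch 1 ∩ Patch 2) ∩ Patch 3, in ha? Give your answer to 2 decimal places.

The region (Patch 1 ∩ Patch 2) ∩ Patch 3 is the polygon with vertices (1,8), (3.8,10), (7,10), (7,6.25), (0.621,4.655), (0,5).
By the shoelace formula its area is 25.92.

25.92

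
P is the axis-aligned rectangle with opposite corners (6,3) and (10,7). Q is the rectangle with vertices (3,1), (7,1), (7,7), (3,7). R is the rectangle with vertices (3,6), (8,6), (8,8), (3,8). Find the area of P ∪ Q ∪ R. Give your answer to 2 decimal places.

41.00

By inclusion–exclusion:
Individual areas: |P| = 16, |Q| = 24, |R| = 10.
|P∩Q|: x∈[6,7], y∈[3,7] → 1·4 = 4.
|P∩R|: x∈[6,8], y∈[6,7] → 2·1 = 2.
|Q∩R|: x∈[3,7], y∈[6,7] → 4·1 = 4.
|P∩Q∩R| = 1.
|P ∪ Q ∪ R| = 50 − 10 + 1 = 41.00.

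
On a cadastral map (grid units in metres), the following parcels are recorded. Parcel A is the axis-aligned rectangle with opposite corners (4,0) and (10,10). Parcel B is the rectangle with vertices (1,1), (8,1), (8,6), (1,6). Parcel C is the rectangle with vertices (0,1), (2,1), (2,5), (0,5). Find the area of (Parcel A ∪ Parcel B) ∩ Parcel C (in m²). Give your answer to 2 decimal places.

4.00

The region (Parcel A ∪ Parcel B) ∩ Parcel C is the polygon with vertices (1,1), (1,5), (2,5), (2,1).
By the shoelace formula its area is 4.00.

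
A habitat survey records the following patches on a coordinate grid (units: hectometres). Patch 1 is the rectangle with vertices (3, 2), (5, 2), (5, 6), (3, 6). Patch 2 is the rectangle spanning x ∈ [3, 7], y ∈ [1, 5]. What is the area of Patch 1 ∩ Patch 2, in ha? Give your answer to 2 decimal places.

6.00

|Patch 1∩Patch 2|: x∈[3,5], y∈[2,5] → 2·3 = 6.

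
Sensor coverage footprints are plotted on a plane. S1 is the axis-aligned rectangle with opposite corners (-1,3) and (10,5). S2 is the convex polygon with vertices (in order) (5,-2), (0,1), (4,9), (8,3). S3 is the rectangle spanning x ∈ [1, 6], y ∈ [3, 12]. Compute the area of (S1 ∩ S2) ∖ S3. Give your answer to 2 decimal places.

2.67

|S1 ∩ S2| = 11.6667.
|(S1 ∩ S2) ∩ S3| = 9.
|(S1 ∩ S2) ∖ S3| = 11.6667 − 9 = 2.67.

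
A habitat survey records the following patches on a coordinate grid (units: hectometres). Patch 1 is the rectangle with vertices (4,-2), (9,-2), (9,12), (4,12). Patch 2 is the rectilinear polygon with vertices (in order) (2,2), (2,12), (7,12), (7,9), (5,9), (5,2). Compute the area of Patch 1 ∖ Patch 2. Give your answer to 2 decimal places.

|Patch 1| = 70, |Patch 1∩Patch 2| = 16.
|Patch 1 ∖ Patch 2| = |Patch 1| − |Patch 1∩Patch 2| = 70 − 16 = 54.00.

54.00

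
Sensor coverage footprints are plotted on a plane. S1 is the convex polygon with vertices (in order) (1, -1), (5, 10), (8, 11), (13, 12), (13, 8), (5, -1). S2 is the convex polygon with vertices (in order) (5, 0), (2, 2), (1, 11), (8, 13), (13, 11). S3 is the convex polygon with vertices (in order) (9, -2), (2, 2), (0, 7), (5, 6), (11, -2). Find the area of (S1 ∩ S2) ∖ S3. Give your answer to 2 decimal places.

40.68

|S1 ∩ S2| = 58.8008.
|(S1 ∩ S2) ∩ S3| = 18.1192.
|(S1 ∩ S2) ∖ S3| = 58.8008 − 18.1192 = 40.68.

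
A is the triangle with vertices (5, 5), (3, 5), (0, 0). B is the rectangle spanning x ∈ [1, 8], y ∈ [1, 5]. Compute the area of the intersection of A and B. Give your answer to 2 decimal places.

4.67

The intersection is the polygon with vertices (5,5), (1,1), (1,1.667), (3,5).
By the shoelace formula its area is 4.67.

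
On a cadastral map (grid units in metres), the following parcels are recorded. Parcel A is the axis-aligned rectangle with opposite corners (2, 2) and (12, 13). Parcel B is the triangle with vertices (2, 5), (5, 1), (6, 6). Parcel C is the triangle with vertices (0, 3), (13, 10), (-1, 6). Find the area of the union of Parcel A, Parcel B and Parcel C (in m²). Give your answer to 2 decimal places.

By inclusion–exclusion:
Individual areas: |Parcel A| = 110, |Parcel B| = 9.5, |Parcel C| = 23.
|Parcel A∩Parcel B| = 9.025.
|Parcel A∩Parcel C| = 15.1648.
|Parcel B∩Parcel C| = 1.2493.
|Parcel A∩Parcel B∩Parcel C| = 1.2493.
|Parcel A ∪ Parcel B ∪ Parcel C| = 142.5 − 25.4392 + 1.2493 = 118.31.

118.31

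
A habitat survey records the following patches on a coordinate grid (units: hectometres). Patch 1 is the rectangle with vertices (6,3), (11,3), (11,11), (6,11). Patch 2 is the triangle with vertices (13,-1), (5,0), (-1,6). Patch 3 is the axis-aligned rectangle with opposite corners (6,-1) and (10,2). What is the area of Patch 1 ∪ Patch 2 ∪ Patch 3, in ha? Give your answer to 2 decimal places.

By inclusion–exclusion:
Individual areas: |Patch 1| = 40, |Patch 2| = 21, |Patch 3| = 12.
|Patch 1∩Patch 2| = 0.
|Patch 1∩Patch 3| = 0 (no overlap).
|Patch 2∩Patch 3| = 7.25.
|Patch 1∩Patch 2∩Patch 3| = 0.
|Patch 1 ∪ Patch 2 ∪ Patch 3| = 73 − 7.25 + 0 = 65.75.

65.75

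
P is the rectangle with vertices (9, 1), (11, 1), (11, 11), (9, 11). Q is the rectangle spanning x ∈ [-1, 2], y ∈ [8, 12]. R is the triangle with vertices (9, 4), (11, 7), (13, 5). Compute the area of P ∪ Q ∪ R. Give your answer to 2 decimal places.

34.50

By inclusion–exclusion:
Individual areas: |P| = 20, |Q| = 12, |R| = 5.
|P∩Q| = 0 (no overlap).
|P∩R| = 2.5.
|Q∩R| = 0.
|P∩Q∩R| = 0.
|P ∪ Q ∪ R| = 37 − 2.5 + 0 = 34.50.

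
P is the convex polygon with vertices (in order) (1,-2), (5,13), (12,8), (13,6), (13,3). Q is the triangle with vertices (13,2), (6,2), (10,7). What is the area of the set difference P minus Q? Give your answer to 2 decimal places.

|P| = 96.5, |P∩Q| = 16.54.
|P ∖ Q| = |P| − |P∩Q| = 96.5 − 16.54 = 79.96.

79.96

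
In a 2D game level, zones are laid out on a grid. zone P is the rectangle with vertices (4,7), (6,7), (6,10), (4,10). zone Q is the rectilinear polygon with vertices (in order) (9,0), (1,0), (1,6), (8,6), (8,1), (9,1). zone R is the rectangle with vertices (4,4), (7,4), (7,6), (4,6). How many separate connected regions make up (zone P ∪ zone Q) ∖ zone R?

2

(zone P ∪ zone Q) ∖ zone R splits into 2 disjoint pieces (area 6, area 37).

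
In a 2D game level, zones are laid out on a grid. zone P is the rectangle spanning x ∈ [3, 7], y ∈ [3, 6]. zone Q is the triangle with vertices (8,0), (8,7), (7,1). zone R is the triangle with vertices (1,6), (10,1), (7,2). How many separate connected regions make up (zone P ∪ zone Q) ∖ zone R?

4

(zone P ∪ zone Q) ∖ zone R splits into 4 disjoint pieces (area 2.0833, area 8.7889, area 1.2544, area 1.823).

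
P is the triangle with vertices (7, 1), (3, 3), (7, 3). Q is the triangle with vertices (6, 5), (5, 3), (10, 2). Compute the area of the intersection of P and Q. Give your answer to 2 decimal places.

The intersection is the polygon with vertices (7,3), (7,2.6), (5,3).
By the shoelace formula its area is 0.40.

0.40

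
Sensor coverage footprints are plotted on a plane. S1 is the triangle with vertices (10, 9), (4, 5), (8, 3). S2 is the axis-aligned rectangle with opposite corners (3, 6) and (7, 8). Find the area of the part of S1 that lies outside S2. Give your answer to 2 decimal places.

13.25

|S1| = 14, |S1∩S2| = 0.75.
|S1 ∖ S2| = |S1| − |S1∩S2| = 14 − 0.75 = 13.25.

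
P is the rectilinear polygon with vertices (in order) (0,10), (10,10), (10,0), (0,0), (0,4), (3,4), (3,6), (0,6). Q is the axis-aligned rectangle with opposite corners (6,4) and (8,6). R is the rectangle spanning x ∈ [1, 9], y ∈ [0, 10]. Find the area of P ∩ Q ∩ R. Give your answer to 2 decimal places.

4.00

The intersection is the polygon with vertices (6,6), (8,6), (8,4), (6,4).
By the shoelace formula its area is 4.00.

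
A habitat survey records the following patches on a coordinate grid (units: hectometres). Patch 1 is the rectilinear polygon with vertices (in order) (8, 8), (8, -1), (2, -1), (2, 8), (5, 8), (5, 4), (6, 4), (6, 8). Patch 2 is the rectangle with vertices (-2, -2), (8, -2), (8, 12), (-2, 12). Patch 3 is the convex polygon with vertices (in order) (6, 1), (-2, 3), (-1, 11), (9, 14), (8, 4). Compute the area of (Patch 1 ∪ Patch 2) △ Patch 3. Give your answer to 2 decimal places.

|Patch 1 ∪ Patch 2| = 140.
|(Patch 1 ∪ Patch 2) ∩ Patch 3| = 92.3333.
|(Patch 1 ∪ Patch 2) △ Patch 3| = 140 + 102 − 184.6667 = 57.33.

57.33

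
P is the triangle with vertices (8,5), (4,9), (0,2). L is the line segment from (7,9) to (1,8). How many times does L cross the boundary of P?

2

The segment meets the boundary at (3.684,8.447), (4.429,8.571).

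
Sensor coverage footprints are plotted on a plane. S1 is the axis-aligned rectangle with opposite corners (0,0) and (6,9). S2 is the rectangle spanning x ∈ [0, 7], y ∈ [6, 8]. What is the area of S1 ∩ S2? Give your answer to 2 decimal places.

12.00

|S1∩S2|: x∈[0,6], y∈[6,8] → 6·2 = 12.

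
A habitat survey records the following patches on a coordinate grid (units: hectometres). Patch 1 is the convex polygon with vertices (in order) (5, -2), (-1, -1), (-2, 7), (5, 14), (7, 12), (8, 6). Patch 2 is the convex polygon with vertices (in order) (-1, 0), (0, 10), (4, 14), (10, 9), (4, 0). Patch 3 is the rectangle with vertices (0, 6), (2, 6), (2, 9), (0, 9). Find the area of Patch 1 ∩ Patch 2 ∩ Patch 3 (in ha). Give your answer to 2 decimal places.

6.00

The intersection is the polygon with vertices (0,6), (0,9), (2,9), (2,6).
By the shoelace formula its area is 6.00.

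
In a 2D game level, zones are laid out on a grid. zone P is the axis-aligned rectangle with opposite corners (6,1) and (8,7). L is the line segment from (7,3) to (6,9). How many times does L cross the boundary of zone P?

1

The segment meets the boundary at (6.333,7).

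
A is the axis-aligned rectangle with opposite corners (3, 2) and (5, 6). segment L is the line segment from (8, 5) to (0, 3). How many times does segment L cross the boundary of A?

The segment meets the boundary at (3,3.75), (5,4.25).

2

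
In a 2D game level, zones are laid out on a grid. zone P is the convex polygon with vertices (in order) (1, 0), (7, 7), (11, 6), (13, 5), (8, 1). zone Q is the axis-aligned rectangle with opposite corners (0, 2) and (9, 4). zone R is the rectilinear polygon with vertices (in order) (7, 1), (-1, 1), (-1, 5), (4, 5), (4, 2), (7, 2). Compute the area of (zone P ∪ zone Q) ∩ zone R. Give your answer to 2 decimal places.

12.71

The region (zone P ∪ zone Q) ∩ zone R is the polygon with vertices (0,2), (0,4), (4,4), (4,2), (7,2), (7,1), (1.857,1), (2.714,2).
By the shoelace formula its area is 12.71.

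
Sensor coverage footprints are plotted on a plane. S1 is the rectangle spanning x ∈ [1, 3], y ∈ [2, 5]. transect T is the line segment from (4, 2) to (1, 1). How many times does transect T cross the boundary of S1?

The segment lies entirely outside S1 and never meets its boundary.

0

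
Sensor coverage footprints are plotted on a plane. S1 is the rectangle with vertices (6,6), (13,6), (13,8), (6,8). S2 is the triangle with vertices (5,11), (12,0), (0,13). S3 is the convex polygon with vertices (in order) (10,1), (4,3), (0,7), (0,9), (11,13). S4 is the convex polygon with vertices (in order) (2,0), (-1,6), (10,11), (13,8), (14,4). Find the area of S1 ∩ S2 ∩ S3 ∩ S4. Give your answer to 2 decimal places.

The intersection is the polygon with vertices (8.182,6), (6.462,6), (6,6.5), (6,8), (6.909,8).
By the shoelace formula its area is 2.98.

2.98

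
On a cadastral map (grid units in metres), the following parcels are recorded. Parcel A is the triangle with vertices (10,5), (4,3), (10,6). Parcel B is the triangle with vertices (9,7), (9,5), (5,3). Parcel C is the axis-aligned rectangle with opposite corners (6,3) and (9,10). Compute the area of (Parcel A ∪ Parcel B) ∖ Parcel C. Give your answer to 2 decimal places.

|Parcel A ∪ Parcel B| = 5.5.
|(Parcel A ∪ Parcel B) ∩ Parcel C| = 4.0833.
|(Parcel A ∪ Parcel B) ∖ Parcel C| = 5.5 − 4.0833 = 1.42.

1.42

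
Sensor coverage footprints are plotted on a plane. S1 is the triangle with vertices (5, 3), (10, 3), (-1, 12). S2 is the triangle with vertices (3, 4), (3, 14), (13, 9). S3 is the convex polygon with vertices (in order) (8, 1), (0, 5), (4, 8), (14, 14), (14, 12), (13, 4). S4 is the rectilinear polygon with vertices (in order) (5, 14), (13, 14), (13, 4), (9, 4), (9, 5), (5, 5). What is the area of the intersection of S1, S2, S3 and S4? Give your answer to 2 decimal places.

The intersection is the polygon with vertices (6.586,5.793), (5,5), (5,7.091).
By the shoelace formula its area is 1.66.

1.66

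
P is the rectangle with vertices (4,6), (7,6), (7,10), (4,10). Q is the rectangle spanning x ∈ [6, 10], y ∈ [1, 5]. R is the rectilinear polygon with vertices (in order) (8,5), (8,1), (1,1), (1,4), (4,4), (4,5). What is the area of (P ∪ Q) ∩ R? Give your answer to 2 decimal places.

8.00

The region (P ∪ Q) ∩ R is the polygon with vertices (8,5), (8,1), (6,1), (6,5).
By the shoelace formula its area is 8.00.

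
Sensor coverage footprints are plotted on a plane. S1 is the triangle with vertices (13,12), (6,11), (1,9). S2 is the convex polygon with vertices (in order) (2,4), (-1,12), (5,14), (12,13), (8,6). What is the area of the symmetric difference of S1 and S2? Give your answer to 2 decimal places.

76.34

|S1| = 4.5, |S2| = 80.5, |S1∩S2| = 4.3319.
|S1 △ S2| = |S1| + |S2| − 2·|S1∩S2| = 4.5 + 80.5 − 8.6639 = 76.34.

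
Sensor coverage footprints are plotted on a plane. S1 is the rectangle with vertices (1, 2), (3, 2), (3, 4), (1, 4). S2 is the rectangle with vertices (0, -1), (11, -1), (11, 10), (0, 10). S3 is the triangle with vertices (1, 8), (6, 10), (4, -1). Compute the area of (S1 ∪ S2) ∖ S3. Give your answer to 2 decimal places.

|S1 ∪ S2| = 121.
|(S1 ∪ S2) ∩ S3| = 25.5.
|(S1 ∪ S2) ∖ S3| = 121 − 25.5 = 95.50.

95.50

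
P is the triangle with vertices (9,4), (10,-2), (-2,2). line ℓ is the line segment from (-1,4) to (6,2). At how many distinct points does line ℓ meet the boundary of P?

The segment meets the boundary at (2.889,2.889).

1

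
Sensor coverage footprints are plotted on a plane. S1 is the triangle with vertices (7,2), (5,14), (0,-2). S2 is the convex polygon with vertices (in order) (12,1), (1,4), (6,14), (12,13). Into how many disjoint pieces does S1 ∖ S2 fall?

S1 ∖ S2 splits into 2 disjoint pieces (area 17.5506, area 1.9167).

2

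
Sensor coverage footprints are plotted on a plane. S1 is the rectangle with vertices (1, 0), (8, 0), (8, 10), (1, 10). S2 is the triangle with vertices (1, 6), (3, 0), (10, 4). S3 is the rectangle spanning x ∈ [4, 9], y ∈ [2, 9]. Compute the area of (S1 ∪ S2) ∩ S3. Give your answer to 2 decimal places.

The region (S1 ∪ S2) ∩ S3 is the polygon with vertices (8,4.444), (9,4.222), (9,3.429), (8,2.857), (8,2), (4,2), (4,9), (8,9).
By the shoelace formula its area is 29.19.

29.19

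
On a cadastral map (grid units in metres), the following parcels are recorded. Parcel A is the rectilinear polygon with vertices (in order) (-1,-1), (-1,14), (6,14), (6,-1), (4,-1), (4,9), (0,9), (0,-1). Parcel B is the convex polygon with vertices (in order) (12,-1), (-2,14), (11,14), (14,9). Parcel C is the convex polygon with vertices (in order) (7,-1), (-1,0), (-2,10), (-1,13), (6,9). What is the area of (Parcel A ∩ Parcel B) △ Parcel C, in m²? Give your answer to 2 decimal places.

100.70

|Parcel A ∩ Parcel B| = 32.7976.
|(Parcel A ∩ Parcel B) ∩ Parcel C| = 11.7976.
|(Parcel A ∩ Parcel B) △ Parcel C| = 32.7976 + 91.5 − 23.5952 = 100.70.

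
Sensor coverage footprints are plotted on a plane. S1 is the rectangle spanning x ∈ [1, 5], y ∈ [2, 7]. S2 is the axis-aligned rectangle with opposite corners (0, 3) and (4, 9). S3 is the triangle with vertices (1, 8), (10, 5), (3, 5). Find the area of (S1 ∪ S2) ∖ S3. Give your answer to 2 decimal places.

25.67

|S1 ∪ S2| = 32.
|(S1 ∪ S2) ∩ S3| = 6.3333.
|(S1 ∪ S2) ∖ S3| = 32 − 6.3333 = 25.67.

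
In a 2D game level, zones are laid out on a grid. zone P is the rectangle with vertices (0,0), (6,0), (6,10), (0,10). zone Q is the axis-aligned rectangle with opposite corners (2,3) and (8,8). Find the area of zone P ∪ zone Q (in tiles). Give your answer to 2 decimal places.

By inclusion–exclusion:
Individual areas: |zone P| = 60, |zone Q| = 30.
|zone P∩zone Q|: x∈[2,6], y∈[3,8] → 4·5 = 20.
|zone P ∪ zone Q| = 90 − 20 = 70.00.

70.00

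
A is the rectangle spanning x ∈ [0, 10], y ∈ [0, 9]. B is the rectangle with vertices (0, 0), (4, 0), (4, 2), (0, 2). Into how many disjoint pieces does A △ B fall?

1

A △ B is a single connected region.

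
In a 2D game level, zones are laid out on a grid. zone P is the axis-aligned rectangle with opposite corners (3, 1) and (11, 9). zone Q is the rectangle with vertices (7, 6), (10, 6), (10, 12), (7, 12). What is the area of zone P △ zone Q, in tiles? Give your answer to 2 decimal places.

64.00

|zone P∩zone Q|: x∈[7,10], y∈[6,9] → 3·3 = 9.
|zone P △ zone Q| = |zone P| + |zone Q| − 2·|zone P∩zone Q| = 64 + 18 − 18 = 64.00.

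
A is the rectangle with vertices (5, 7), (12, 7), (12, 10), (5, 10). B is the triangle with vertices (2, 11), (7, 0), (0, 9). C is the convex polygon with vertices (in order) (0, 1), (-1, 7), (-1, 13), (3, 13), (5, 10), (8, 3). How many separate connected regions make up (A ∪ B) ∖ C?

2

(A ∪ B) ∖ C splits into 2 disjoint pieces (area 19.0714, area 0.9188).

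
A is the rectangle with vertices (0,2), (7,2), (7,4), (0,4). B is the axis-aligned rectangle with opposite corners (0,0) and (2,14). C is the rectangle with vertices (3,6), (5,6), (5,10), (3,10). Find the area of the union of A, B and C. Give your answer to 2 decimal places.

46.00

By inclusion–exclusion:
Individual areas: |A| = 14, |B| = 28, |C| = 8.
|A∩B|: x∈[0,2], y∈[2,4] → 2·2 = 4.
|A∩C| = 0 (no overlap).
|B∩C| = 0 (no overlap).
|A∩B∩C| = 0.
|A ∪ B ∪ C| = 50 − 4 + 0 = 46.00.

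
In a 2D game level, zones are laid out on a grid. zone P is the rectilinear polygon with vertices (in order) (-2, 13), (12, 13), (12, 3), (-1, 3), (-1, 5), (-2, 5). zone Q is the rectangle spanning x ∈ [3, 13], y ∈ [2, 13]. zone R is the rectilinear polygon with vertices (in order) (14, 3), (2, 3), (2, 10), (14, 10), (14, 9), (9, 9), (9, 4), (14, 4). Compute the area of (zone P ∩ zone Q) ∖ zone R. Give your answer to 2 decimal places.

|zone P ∩ zone Q| = 90.
|(zone P ∩ zone Q) ∩ zone R| = 48.
|(zone P ∩ zone Q) ∖ zone R| = 90 − 48 = 42.00.

42.00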